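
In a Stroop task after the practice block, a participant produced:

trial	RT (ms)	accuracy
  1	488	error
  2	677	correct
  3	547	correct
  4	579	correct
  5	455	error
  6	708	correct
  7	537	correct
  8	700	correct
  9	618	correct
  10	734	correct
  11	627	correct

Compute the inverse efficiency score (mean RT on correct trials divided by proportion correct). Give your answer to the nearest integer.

Correct trials (n=9): 677, 547, 579, 708, 537, 700, 618, 734, 627
Mean correct RT = 5727/9 = 636.3333 ms
Proportion correct = 9/11
IES = 636.3333 / (9/11) = 777.741 ms

778 ms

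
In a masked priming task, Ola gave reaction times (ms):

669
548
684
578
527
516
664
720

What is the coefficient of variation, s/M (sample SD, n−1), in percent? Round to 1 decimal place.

n = 8, Σ = 4906, M = 613.2500
Σ(x−M)² = 44481.500; s = √(44481.500/7) = 79.7151
CV = 79.7151 / 613.2500 = 0.12999 = 12.999%

13.0%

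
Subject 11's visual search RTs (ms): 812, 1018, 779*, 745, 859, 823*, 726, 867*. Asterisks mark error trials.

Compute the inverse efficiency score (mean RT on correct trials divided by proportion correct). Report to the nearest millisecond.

Correct trials (n=5): 812, 1018, 745, 859, 726
Mean correct RT = 4160/5 = 832.0000 ms
Proportion correct = 5/8
IES = 832.0000 / (5/8) = 1331.200 ms

1331 ms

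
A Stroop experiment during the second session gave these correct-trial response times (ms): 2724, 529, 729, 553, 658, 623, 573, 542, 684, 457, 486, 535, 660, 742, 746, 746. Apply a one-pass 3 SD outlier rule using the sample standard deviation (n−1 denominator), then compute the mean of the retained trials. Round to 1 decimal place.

617.5 ms

n = 16, ΣRT = 11987, M = 749.188
Σ(x−M)² = 4298264.44; s = √(4298264.44/15) = 535.305
Cutoffs: 749.188 ± 3·535.305 → [-856.7, 2355.1]
Outside: 2724 → excluded.
Retained (n=15): Σ = 9263, mean = 9263/15 = 617.533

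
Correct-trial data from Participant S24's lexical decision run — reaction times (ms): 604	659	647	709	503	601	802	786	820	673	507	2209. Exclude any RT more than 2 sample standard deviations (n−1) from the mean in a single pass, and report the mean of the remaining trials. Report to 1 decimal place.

n = 12, ΣRT = 9520, M = 793.333
Σ(x−M)² = 2305122.67; s = √(2305122.67/11) = 457.774
Cutoffs: 793.333 ± 2·457.774 → [-122.2, 1708.9]
Outside: 2209 → excluded.
Retained (n=11): Σ = 7311, mean = 7311/11 = 664.636

664.6 ms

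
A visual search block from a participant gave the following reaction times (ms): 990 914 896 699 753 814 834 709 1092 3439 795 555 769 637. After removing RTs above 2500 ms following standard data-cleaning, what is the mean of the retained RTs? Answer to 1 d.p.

804.4 ms

Excluded: 3439
Retained (n=13): Σ = 10457
Mean = 10457/13 = 804.3846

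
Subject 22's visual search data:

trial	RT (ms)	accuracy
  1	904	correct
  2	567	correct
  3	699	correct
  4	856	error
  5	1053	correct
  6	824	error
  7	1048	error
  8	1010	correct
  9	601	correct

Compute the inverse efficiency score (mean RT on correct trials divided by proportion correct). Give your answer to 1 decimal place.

1208.5 ms

Correct trials (n=6): 904, 567, 699, 1053, 1010, 601
Mean correct RT = 4834/6 = 805.6667 ms
Proportion correct = 6/9
IES = 805.6667 / (6/9) = 1208.500 ms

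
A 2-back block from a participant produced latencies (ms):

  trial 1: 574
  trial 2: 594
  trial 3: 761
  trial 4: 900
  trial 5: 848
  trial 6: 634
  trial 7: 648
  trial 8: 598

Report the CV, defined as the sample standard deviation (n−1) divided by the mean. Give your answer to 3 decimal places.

n = 8, Σ = 5557, M = 694.6250
Σ(x−M)² = 109969.875; s = √(109969.875/7) = 125.3395
CV = 125.3395 / 694.6250 = 0.18044

0.180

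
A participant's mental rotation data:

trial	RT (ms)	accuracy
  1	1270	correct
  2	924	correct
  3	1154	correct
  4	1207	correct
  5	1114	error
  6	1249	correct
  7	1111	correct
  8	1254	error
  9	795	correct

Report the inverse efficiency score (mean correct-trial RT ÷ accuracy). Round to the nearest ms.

1416 ms

Correct trials (n=7): 1270, 924, 1154, 1207, 1249, 1111, 795
Mean correct RT = 7710/7 = 1101.4286 ms
Proportion correct = 7/9
IES = 1101.4286 / (7/9) = 1416.122 ms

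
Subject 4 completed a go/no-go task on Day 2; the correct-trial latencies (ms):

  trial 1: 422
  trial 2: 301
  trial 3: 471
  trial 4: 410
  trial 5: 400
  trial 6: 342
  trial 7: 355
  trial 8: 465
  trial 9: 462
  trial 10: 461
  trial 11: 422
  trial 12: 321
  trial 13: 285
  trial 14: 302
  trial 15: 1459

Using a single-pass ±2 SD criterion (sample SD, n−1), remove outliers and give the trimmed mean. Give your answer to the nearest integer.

n = 15, ΣRT = 6878, M = 458.533
Σ(x−M)² = 1132247.73; s = √(1132247.73/14) = 284.385
Cutoffs: 458.533 ± 2·284.385 → [-110.2, 1027.3]
Outside: 1459 → excluded.
Retained (n=14): Σ = 5419, mean = 5419/14 = 387.071

387 ms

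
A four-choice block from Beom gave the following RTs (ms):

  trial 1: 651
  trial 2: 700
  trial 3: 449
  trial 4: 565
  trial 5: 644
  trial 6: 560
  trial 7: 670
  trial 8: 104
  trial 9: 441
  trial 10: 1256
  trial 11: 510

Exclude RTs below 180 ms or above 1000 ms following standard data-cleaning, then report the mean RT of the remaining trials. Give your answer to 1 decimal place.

Excluded: 104, 1256
Retained (n=9): Σ = 5190
Mean = 5190/9 = 576.6667

576.7 ms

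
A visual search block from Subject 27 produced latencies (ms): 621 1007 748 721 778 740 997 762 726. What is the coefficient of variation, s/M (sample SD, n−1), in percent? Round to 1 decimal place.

16.3%

n = 9, Σ = 7100, M = 788.8889
Σ(x−M)² = 132536.889; s = √(132536.889/8) = 128.7133
CV = 128.7133 / 788.8889 = 0.16316 = 16.316%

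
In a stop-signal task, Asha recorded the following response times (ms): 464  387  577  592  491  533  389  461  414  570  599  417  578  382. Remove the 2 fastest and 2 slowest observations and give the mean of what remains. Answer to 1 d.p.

489.4 ms

Sorted: 382, 387, 389, 414, 417, 461, 464, 491, 533, 570, 577, 578, 592, 599
Drop lowest 2 (382, 387) and highest 2 (592, 599)
Remaining (n=10): Σ = 4894, mean = 4894/10 = 489.400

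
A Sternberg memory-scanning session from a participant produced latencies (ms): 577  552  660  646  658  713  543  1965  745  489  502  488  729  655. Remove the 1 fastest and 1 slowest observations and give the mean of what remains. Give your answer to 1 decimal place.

622.4 ms

Sorted: 488, 489, 502, 543, 552, 577, 646, 655, 658, 660, 713, 729, 745, 1965
Drop lowest 1 (488) and highest 1 (1965)
Remaining (n=12): Σ = 7469, mean = 7469/12 = 622.417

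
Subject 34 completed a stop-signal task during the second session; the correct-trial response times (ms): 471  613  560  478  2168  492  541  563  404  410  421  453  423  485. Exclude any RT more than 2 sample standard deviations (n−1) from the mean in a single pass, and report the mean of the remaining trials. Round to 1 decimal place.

n = 14, ΣRT = 8482, M = 605.857
Σ(x−M)² = 2680671.71; s = √(2680671.71/13) = 454.099
Cutoffs: 605.857 ± 2·454.099 → [-302.3, 1514.1]
Outside: 2168 → excluded.
Retained (n=13): Σ = 6314, mean = 6314/13 = 485.692

485.7 ms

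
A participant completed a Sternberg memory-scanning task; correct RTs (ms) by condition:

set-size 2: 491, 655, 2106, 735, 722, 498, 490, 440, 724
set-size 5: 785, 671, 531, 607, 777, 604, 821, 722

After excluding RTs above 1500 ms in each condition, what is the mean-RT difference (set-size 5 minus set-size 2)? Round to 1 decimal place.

set-size 2: exclude 2106
M(set-size 2) = 4755/8 = 594.375
M(set-size 5) = 5518/8 = 689.750
Difference = 689.750 − 594.375 = 95.375 ms

95.4 ms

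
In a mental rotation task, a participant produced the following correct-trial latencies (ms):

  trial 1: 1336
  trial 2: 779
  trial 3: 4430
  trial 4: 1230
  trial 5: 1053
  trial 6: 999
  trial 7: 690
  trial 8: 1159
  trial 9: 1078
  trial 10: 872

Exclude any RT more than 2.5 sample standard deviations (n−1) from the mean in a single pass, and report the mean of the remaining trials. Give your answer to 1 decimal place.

n = 10, ΣRT = 13626, M = 1362.600
Σ(x−M)² = 10811408.40; s = √(10811408.40/9) = 1096.024
Cutoffs: 1362.600 ± 2.5·1096.024 → [-1377.5, 4102.7]
Outside: 4430 → excluded.
Retained (n=9): Σ = 9196, mean = 9196/9 = 1021.778

1021.8 ms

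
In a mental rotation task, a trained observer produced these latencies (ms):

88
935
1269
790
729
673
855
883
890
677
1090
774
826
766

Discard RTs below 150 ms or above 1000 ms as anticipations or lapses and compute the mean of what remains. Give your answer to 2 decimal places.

799.82 ms

Excluded: 88, 1090, 1269
Retained (n=11): Σ = 8798
Mean = 8798/11 = 799.8182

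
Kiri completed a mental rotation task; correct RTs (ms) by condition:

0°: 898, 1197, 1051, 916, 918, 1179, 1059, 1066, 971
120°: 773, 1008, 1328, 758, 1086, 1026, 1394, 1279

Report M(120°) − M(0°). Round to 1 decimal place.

53.2 ms

M(0°) = 9255/9 = 1028.333
M(120°) = 8652/8 = 1081.500
Difference = 1081.500 − 1028.333 = 53.167 ms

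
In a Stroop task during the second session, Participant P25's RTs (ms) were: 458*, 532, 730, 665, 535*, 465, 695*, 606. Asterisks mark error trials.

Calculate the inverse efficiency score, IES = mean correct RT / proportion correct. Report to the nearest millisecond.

Correct trials (n=5): 532, 730, 665, 465, 606
Mean correct RT = 2998/5 = 599.6000 ms
Proportion correct = 5/8
IES = 599.6000 / (5/8) = 959.360 ms

959 ms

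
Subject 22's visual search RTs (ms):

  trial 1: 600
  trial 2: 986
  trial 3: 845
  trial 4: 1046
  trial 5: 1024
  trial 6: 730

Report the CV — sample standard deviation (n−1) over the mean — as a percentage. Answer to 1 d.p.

n = 6, Σ = 5231, M = 871.8333
Σ(x−M)² = 161252.833; s = √(161252.833/5) = 179.5844
CV = 179.5844 / 871.8333 = 0.20598 = 20.598%

20.6%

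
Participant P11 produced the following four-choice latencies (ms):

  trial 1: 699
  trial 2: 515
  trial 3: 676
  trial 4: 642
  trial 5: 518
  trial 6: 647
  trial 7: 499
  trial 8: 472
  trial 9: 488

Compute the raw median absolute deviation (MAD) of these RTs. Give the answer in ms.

46 ms

Sorted: 472, 488, 499, 515, 518, 642, 647, 676, 699 → median = 518
|x − 518|: 181, 3, 158, 124, 0, 129, 19, 46, 30
Sorted deviations: 0, 3, 19, 30, 46, 124, 129, 158, 181 → MAD = 46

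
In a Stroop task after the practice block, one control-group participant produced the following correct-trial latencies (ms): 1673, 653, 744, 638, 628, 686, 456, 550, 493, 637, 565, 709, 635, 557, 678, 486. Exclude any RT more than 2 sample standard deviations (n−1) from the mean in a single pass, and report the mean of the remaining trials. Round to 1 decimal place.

607.7 ms

n = 16, ΣRT = 10788, M = 674.250
Σ(x−M)² = 1167603.00; s = √(1167603.00/15) = 278.999
Cutoffs: 674.250 ± 2·278.999 → [116.3, 1232.2]
Outside: 1673 → excluded.
Retained (n=15): Σ = 9115, mean = 9115/15 = 607.667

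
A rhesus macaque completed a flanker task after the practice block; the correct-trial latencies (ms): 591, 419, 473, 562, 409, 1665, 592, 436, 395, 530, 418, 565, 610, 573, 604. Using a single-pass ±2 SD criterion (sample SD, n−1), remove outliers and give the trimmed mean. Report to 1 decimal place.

n = 15, ΣRT = 8842, M = 589.467
Σ(x−M)² = 1328535.73; s = √(1328535.73/14) = 308.051
Cutoffs: 589.467 ± 2·308.051 → [-26.6, 1205.6]
Outside: 1665 → excluded.
Retained (n=14): Σ = 7177, mean = 7177/14 = 512.643

512.6 ms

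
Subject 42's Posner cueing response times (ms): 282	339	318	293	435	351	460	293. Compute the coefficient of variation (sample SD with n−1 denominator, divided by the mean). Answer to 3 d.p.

0.194

n = 8, Σ = 2771, M = 346.3750
Σ(x−M)² = 31487.875; s = √(31487.875/7) = 67.0691
CV = 67.0691 / 346.3750 = 0.19363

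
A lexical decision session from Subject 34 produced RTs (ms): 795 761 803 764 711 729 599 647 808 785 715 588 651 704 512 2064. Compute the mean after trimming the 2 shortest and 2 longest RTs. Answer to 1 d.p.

722.0 ms

Sorted: 512, 588, 599, 647, 651, 704, 711, 715, 729, 761, 764, 785, 795, 803, 808, 2064
Drop lowest 2 (512, 588) and highest 2 (808, 2064)
Remaining (n=12): Σ = 8664, mean = 8664/12 = 722.000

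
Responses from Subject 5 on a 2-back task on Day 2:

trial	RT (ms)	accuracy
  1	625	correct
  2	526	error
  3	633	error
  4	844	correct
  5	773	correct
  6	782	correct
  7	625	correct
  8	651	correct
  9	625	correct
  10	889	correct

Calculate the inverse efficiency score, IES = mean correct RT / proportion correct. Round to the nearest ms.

908 ms

Correct trials (n=8): 625, 844, 773, 782, 625, 651, 625, 889
Mean correct RT = 5814/8 = 726.7500 ms
Proportion correct = 8/10
IES = 726.7500 / (8/10) = 908.438 ms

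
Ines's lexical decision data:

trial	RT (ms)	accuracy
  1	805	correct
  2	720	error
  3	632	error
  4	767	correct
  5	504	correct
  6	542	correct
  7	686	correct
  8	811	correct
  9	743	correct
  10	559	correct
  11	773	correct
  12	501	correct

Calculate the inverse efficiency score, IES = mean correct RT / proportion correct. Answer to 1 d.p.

802.9 ms

Correct trials (n=10): 805, 767, 504, 542, 686, 811, 743, 559, 773, 501
Mean correct RT = 6691/10 = 669.1000 ms
Proportion correct = 10/12
IES = 669.1000 / (10/12) = 802.920 ms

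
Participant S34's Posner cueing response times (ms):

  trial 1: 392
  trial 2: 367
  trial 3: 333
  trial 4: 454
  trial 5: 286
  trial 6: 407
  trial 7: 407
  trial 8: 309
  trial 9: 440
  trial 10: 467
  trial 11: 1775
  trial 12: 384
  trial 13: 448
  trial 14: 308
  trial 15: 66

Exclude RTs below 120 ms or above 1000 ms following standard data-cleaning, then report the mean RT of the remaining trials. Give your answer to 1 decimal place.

384.8 ms

Excluded: 66, 1775
Retained (n=13): Σ = 5002
Mean = 5002/13 = 384.7692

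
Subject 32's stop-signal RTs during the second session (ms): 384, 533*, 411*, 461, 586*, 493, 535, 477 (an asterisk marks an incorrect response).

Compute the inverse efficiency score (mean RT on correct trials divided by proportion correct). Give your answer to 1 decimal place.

752.0 ms

Correct trials (n=5): 384, 461, 493, 535, 477
Mean correct RT = 2350/5 = 470.0000 ms
Proportion correct = 5/8
IES = 470.0000 / (5/8) = 752.000 ms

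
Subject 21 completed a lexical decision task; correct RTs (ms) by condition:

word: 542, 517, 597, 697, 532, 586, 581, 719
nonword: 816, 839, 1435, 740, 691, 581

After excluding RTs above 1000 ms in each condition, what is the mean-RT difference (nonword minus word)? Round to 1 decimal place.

137.0 ms

nonword: exclude 1435
M(word) = 4771/8 = 596.375
M(nonword) = 3667/5 = 733.400
Difference = 733.400 − 596.375 = 137.025 ms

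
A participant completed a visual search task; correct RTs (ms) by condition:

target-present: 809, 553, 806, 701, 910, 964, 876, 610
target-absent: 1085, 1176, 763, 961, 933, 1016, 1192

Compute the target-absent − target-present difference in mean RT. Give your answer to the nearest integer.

239 ms

M(target-present) = 6229/8 = 778.625
M(target-absent) = 7126/7 = 1018.000
Difference = 1018.000 − 778.625 = 239.375 ms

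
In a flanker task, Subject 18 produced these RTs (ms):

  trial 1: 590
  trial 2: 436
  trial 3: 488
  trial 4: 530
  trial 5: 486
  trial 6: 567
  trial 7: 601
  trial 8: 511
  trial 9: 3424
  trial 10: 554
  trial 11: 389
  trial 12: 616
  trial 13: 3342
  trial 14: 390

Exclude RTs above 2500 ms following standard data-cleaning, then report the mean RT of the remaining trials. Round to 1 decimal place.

513.2 ms

Excluded: 3342, 3424
Retained (n=12): Σ = 6158
Mean = 6158/12 = 513.1667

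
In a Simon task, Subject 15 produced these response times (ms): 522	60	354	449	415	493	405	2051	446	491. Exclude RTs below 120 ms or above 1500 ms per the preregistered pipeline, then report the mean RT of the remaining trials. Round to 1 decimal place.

446.9 ms

Excluded: 60, 2051
Retained (n=8): Σ = 3575
Mean = 3575/8 = 446.8750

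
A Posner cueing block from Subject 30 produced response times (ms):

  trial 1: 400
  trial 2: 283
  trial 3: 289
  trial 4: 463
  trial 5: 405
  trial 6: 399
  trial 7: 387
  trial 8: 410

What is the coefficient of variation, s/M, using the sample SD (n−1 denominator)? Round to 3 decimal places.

0.163

n = 8, Σ = 3036, M = 379.5000
Σ(x−M)² = 26912.000; s = √(26912.000/7) = 62.0046
CV = 62.0046 / 379.5000 = 0.16339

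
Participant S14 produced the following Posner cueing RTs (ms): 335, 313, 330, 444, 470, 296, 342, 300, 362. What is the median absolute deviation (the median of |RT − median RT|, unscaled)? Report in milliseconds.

27 ms

Sorted: 296, 300, 313, 330, 335, 342, 362, 444, 470 → median = 335
|x − 335|: 0, 22, 5, 109, 135, 39, 7, 35, 27
Sorted deviations: 0, 5, 7, 22, 27, 35, 39, 109, 135 → MAD = 27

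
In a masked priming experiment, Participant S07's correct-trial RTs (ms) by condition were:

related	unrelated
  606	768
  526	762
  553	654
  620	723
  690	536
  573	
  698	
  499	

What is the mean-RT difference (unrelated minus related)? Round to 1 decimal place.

93.0 ms

M(related) = 4765/8 = 595.625
M(unrelated) = 3443/5 = 688.600
Difference = 688.600 − 595.625 = 92.975 ms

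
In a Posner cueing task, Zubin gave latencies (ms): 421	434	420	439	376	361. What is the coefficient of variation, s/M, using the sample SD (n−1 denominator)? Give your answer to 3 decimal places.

n = 6, Σ = 2451, M = 408.5000
Σ(x−M)² = 5181.500; s = √(5181.500/5) = 32.1916
CV = 32.1916 / 408.5000 = 0.07880

0.079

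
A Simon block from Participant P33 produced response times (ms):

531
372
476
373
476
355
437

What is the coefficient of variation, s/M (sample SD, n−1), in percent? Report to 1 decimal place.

15.5%

n = 7, Σ = 3020, M = 431.4286
Σ(x−M)² = 26705.714; s = √(26705.714/6) = 66.7155
CV = 66.7155 / 431.4286 = 0.15464 = 15.464%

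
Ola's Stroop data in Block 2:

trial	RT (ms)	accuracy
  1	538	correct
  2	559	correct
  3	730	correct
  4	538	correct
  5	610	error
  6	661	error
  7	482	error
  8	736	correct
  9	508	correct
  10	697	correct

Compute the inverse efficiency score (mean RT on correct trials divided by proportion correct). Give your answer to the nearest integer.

879 ms

Correct trials (n=7): 538, 559, 730, 538, 736, 508, 697
Mean correct RT = 4306/7 = 615.1429 ms
Proportion correct = 7/10
IES = 615.1429 / (7/10) = 878.776 ms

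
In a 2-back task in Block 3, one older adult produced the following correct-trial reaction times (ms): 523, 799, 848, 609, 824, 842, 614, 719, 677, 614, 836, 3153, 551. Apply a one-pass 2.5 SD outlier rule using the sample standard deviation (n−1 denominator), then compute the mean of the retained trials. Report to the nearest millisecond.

705 ms

n = 13, ΣRT = 11609, M = 893.000
Σ(x−M)² = 5696206.00; s = √(5696206.00/12) = 688.973
Cutoffs: 893.000 ± 2.5·688.973 → [-829.4, 2615.4]
Outside: 3153 → excluded.
Retained (n=12): Σ = 8456, mean = 8456/12 = 704.667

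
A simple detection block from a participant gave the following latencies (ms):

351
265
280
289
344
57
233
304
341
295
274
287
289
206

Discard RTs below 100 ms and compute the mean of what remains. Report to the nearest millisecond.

Excluded: 57
Retained (n=13): Σ = 3758
Mean = 3758/13 = 289.0769

289 ms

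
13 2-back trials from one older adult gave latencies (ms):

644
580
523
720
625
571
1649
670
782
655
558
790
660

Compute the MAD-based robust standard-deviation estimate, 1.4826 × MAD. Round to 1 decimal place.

111.2 ms

Sorted: 523, 558, 571, 580, 625, 644, 655, 660, 670, 720, 782, 790, 1649 → median = 655
|x − 655| sorted: 0, 5, 11, 15, 30, 65, 75, 84, 97, 127, 132, 135, 994 → MAD = 75
Robust SD ≈ 1.4826 × 75 = 111.195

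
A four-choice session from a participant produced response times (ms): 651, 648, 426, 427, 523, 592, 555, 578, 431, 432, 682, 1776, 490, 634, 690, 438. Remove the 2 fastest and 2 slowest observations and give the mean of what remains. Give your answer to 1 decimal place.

554.5 ms

Sorted: 426, 427, 431, 432, 438, 490, 523, 555, 578, 592, 634, 648, 651, 682, 690, 1776
Drop lowest 2 (426, 427) and highest 2 (690, 1776)
Remaining (n=12): Σ = 6654, mean = 6654/12 = 554.500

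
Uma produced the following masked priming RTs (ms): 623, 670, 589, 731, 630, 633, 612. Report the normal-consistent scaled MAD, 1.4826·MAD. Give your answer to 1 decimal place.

26.7 ms

Sorted: 589, 612, 623, 630, 633, 670, 731 → median = 630
|x − 630| sorted: 0, 3, 7, 18, 40, 41, 101 → MAD = 18
Robust SD ≈ 1.4826 × 18 = 26.687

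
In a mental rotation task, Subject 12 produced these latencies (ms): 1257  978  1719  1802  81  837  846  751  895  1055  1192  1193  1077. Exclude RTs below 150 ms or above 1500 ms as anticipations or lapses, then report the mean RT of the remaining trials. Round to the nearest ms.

Excluded: 81, 1719, 1802
Retained (n=10): Σ = 10081
Mean = 10081/10 = 1008.1000

1008 ms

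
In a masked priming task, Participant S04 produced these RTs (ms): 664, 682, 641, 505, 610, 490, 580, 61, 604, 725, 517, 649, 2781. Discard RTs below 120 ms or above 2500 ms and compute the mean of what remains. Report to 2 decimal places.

606.09 ms

Excluded: 61, 2781
Retained (n=11): Σ = 6667
Mean = 6667/11 = 606.0909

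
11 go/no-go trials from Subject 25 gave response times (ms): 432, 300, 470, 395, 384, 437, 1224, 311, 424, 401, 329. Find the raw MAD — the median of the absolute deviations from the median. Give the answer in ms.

Sorted: 300, 311, 329, 384, 395, 401, 424, 432, 437, 470, 1224 → median = 401
|x − 401|: 31, 101, 69, 6, 17, 36, 823, 90, 23, 0, 72
Sorted deviations: 0, 6, 17, 23, 31, 36, 69, 72, 90, 101, 823 → MAD = 36

36 ms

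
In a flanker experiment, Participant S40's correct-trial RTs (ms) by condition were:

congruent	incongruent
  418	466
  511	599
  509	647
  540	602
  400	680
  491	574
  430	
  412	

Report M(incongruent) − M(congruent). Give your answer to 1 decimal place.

M(congruent) = 3711/8 = 463.875
M(incongruent) = 3568/6 = 594.667
Difference = 594.667 − 463.875 = 130.792 ms

130.8 ms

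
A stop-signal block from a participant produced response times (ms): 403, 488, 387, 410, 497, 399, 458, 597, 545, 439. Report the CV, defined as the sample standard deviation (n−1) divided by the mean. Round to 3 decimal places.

n = 10, Σ = 4623, M = 462.3000
Σ(x−M)² = 43338.100; s = √(43338.100/9) = 69.3927
CV = 69.3927 / 462.3000 = 0.15010

0.150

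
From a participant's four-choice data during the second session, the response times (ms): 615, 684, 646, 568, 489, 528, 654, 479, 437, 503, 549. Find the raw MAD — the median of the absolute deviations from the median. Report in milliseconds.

Sorted: 437, 479, 489, 503, 528, 549, 568, 615, 646, 654, 684 → median = 549
|x − 549|: 66, 135, 97, 19, 60, 21, 105, 70, 112, 46, 0
Sorted deviations: 0, 19, 21, 46, 60, 66, 70, 97, 105, 112, 135 → MAD = 66

66 ms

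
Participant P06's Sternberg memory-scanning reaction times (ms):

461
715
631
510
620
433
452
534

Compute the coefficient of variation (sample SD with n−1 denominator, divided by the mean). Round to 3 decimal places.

0.186

n = 8, Σ = 4356, M = 544.5000
Σ(x−M)² = 71514.000; s = √(71514.000/7) = 101.0756
CV = 101.0756 / 544.5000 = 0.18563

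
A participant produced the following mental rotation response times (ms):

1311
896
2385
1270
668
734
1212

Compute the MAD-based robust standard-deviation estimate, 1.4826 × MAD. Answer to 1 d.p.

468.5 ms

Sorted: 668, 734, 896, 1212, 1270, 1311, 2385 → median = 1212
|x − 1212| sorted: 0, 58, 99, 316, 478, 544, 1173 → MAD = 316
Robust SD ≈ 1.4826 × 316 = 468.502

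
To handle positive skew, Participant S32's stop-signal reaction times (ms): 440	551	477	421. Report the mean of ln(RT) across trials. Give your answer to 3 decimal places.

6.152

ln(RT): 6.0868, 6.3117, 6.1675, 6.0426
Σ ln(RT) = 24.6087
Mean = 24.6087/4 = 6.15216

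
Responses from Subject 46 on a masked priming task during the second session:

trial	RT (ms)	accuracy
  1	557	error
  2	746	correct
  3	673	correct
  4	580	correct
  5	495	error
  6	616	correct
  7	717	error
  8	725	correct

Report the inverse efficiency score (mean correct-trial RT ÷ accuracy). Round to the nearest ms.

Correct trials (n=5): 746, 673, 580, 616, 725
Mean correct RT = 3340/5 = 668.0000 ms
Proportion correct = 5/8
IES = 668.0000 / (5/8) = 1068.800 ms

1069 ms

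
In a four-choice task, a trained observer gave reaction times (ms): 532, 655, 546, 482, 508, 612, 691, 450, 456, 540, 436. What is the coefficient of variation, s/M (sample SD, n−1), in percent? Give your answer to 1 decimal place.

15.8%

n = 11, Σ = 5908, M = 537.0909
Σ(x−M)² = 71576.909; s = √(71576.909/10) = 84.6031
CV = 84.6031 / 537.0909 = 0.15752 = 15.752%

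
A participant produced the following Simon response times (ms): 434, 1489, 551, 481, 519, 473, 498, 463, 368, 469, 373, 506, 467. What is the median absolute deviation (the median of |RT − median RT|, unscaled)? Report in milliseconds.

Sorted: 368, 373, 434, 463, 467, 469, 473, 481, 498, 506, 519, 551, 1489 → median = 473
|x − 473|: 39, 1016, 78, 8, 46, 0, 25, 10, 105, 4, 100, 33, 6
Sorted deviations: 0, 4, 6, 8, 10, 25, 33, 39, 46, 78, 100, 105, 1016 → MAD = 33

33 ms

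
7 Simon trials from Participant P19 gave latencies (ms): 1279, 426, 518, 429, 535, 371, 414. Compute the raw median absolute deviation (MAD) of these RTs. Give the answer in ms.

Sorted: 371, 414, 426, 429, 518, 535, 1279 → median = 429
|x − 429|: 850, 3, 89, 0, 106, 58, 15
Sorted deviations: 0, 3, 15, 58, 89, 106, 850 → MAD = 58

58 ms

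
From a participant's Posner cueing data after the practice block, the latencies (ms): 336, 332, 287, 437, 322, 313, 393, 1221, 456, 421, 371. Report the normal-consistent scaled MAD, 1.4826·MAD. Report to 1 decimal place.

74.1 ms

Sorted: 287, 313, 322, 332, 336, 371, 393, 421, 437, 456, 1221 → median = 371
|x − 371| sorted: 0, 22, 35, 39, 49, 50, 58, 66, 84, 85, 850 → MAD = 50
Robust SD ≈ 1.4826 × 50 = 74.130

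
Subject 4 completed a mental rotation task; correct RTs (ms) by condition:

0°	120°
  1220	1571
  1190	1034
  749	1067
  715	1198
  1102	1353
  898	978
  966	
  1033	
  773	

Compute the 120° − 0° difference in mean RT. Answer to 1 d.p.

M(0°) = 8646/9 = 960.667
M(120°) = 7201/6 = 1200.167
Difference = 1200.167 − 960.667 = 239.500 ms

239.5 ms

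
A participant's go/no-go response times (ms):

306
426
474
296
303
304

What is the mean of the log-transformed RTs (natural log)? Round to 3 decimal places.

5.843

ln(RT): 5.7236, 6.0544, 6.1612, 5.6904, 5.7137, 5.7170
Σ ln(RT) = 35.0604
Mean = 35.0604/6 = 5.84339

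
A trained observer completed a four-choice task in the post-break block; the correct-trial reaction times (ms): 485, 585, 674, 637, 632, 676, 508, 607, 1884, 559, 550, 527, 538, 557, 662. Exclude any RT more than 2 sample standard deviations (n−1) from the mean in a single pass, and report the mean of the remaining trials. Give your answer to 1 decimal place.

585.5 ms

n = 15, ΣRT = 10081, M = 672.067
Σ(x−M)² = 1625406.93; s = √(1625406.93/14) = 340.735
Cutoffs: 672.067 ± 2·340.735 → [-9.4, 1353.5]
Outside: 1884 → excluded.
Retained (n=14): Σ = 8197, mean = 8197/14 = 585.500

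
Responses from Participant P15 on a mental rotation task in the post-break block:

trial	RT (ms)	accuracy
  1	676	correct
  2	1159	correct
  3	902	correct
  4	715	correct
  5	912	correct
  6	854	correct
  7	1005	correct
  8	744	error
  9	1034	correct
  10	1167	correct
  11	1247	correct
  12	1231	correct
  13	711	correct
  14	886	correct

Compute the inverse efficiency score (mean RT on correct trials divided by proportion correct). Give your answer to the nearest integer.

1035 ms

Correct trials (n=13): 676, 1159, 902, 715, 912, 854, 1005, 1034, 1167, 1247, 1231, 711, 886
Mean correct RT = 12499/13 = 961.4615 ms
Proportion correct = 13/14
IES = 961.4615 / (13/14) = 1035.420 ms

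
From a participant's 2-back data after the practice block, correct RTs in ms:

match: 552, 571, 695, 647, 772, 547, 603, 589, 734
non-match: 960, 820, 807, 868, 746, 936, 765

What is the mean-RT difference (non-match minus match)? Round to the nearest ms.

209 ms

M(match) = 5710/9 = 634.444
M(non-match) = 5902/7 = 843.143
Difference = 843.143 − 634.444 = 208.698 ms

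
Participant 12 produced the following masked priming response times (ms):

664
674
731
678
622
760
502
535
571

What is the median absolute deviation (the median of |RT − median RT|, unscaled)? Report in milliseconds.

67 ms

Sorted: 502, 535, 571, 622, 664, 674, 678, 731, 760 → median = 664
|x − 664|: 0, 10, 67, 14, 42, 96, 162, 129, 93
Sorted deviations: 0, 10, 14, 42, 67, 93, 96, 129, 162 → MAD = 67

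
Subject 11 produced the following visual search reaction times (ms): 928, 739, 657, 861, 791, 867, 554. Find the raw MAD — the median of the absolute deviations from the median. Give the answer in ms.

76 ms

Sorted: 554, 657, 739, 791, 861, 867, 928 → median = 791
|x − 791|: 137, 52, 134, 70, 0, 76, 237
Sorted deviations: 0, 52, 70, 76, 134, 137, 237 → MAD = 76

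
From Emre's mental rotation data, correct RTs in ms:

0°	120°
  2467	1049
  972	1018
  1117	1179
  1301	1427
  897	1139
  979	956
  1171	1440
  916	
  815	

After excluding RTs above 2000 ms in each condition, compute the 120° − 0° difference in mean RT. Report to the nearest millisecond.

0°: exclude 2467
M(0°) = 8168/8 = 1021.000
M(120°) = 8208/7 = 1172.571
Difference = 1172.571 − 1021.000 = 151.571 ms

152 ms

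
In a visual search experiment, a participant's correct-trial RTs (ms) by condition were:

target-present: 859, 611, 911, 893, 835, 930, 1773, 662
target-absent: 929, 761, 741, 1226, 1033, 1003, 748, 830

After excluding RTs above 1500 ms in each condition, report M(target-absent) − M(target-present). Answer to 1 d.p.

target-present: exclude 1773
M(target-present) = 5701/7 = 814.429
M(target-absent) = 7271/8 = 908.875
Difference = 908.875 − 814.429 = 94.446 ms

94.4 ms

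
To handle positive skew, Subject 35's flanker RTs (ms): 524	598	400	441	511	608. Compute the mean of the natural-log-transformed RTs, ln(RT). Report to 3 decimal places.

ln(RT): 6.2615, 6.3936, 5.9915, 6.0890, 6.2364, 6.4102
Σ ln(RT) = 37.3821
Mean = 37.3821/6 = 6.23036

6.230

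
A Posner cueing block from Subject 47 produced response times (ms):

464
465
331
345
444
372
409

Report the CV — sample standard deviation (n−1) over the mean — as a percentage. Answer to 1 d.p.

n = 7, Σ = 2830, M = 404.2857
Σ(x−M)² = 18779.429; s = √(18779.429/6) = 55.9456
CV = 55.9456 / 404.2857 = 0.13838 = 13.838%

13.8%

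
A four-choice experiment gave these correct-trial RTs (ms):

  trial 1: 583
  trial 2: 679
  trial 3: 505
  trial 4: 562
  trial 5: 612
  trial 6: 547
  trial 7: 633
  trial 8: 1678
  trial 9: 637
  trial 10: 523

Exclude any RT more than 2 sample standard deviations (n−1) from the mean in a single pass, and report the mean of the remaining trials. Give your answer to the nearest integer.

587 ms

n = 10, ΣRT = 6959, M = 695.900
Σ(x−M)² = 1098454.90; s = √(1098454.90/9) = 349.357
Cutoffs: 695.900 ± 2·349.357 → [-2.8, 1394.6]
Outside: 1678 → excluded.
Retained (n=9): Σ = 5281, mean = 5281/9 = 586.778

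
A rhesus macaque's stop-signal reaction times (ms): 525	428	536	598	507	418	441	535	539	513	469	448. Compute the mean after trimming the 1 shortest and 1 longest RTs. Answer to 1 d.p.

494.1 ms

Sorted: 418, 428, 441, 448, 469, 507, 513, 525, 535, 536, 539, 598
Drop lowest 1 (418) and highest 1 (598)
Remaining (n=10): Σ = 4941, mean = 4941/10 = 494.100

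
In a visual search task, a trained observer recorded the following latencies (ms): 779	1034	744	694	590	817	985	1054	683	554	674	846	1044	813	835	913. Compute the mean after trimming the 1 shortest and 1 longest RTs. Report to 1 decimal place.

817.9 ms

Sorted: 554, 590, 674, 683, 694, 744, 779, 813, 817, 835, 846, 913, 985, 1034, 1044, 1054
Drop lowest 1 (554) and highest 1 (1054)
Remaining (n=14): Σ = 11451, mean = 11451/14 = 817.929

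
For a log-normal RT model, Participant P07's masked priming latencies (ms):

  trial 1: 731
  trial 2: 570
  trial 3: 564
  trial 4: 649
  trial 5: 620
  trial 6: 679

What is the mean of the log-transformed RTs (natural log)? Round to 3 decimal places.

6.450

ln(RT): 6.5944, 6.3456, 6.3351, 6.4754, 6.4297, 6.5206
Σ ln(RT) = 38.7009
Mean = 38.7009/6 = 6.45015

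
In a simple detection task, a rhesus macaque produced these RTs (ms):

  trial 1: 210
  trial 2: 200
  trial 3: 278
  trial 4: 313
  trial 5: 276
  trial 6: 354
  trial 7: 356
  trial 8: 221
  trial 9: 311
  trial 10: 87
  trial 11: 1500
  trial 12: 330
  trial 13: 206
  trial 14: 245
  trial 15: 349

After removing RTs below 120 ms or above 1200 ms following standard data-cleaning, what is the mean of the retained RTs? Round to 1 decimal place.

280.7 ms

Excluded: 87, 1500
Retained (n=13): Σ = 3649
Mean = 3649/13 = 280.6923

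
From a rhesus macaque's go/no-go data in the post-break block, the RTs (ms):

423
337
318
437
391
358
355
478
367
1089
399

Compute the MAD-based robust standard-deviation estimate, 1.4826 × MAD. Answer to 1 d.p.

53.4 ms

Sorted: 318, 337, 355, 358, 367, 391, 399, 423, 437, 478, 1089 → median = 391
|x − 391| sorted: 0, 8, 24, 32, 33, 36, 46, 54, 73, 87, 698 → MAD = 36
Robust SD ≈ 1.4826 × 36 = 53.374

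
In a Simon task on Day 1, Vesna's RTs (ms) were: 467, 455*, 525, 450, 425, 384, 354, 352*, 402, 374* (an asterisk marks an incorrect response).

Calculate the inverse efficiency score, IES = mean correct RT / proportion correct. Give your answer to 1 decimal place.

613.7 ms

Correct trials (n=7): 467, 525, 450, 425, 384, 354, 402
Mean correct RT = 3007/7 = 429.5714 ms
Proportion correct = 7/10
IES = 429.5714 / (7/10) = 613.673 ms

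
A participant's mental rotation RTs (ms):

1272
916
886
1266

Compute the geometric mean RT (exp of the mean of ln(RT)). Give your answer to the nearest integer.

ln(RT): 7.1483, 6.8200, 6.7867, 7.1436
Mean ln(RT) = 27.8987/4 = 6.97467
Geometric mean = exp(6.97467) = 1069.21 ms

1069 ms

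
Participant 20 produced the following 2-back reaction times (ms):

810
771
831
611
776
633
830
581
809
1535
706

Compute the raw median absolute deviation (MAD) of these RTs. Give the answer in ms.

55 ms

Sorted: 581, 611, 633, 706, 771, 776, 809, 810, 830, 831, 1535 → median = 776
|x − 776|: 34, 5, 55, 165, 0, 143, 54, 195, 33, 759, 70
Sorted deviations: 0, 5, 33, 34, 54, 55, 70, 143, 165, 195, 759 → MAD = 55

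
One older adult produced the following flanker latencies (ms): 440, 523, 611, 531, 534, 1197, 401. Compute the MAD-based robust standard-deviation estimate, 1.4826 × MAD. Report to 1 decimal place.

118.6 ms

Sorted: 401, 440, 523, 531, 534, 611, 1197 → median = 531
|x − 531| sorted: 0, 3, 8, 80, 91, 130, 666 → MAD = 80
Robust SD ≈ 1.4826 × 80 = 118.608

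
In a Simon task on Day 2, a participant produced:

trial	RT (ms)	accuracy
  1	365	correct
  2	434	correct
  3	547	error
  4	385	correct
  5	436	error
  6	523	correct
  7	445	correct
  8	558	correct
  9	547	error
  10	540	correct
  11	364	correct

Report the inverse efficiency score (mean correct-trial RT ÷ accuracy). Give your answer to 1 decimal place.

621.2 ms

Correct trials (n=8): 365, 434, 385, 523, 445, 558, 540, 364
Mean correct RT = 3614/8 = 451.7500 ms
Proportion correct = 8/11
IES = 451.7500 / (8/11) = 621.156 ms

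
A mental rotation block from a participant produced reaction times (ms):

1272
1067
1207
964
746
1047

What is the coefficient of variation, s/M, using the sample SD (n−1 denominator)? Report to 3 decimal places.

0.178

n = 6, Σ = 6303, M = 1050.5000
Σ(x−M)² = 174041.500; s = √(174041.500/5) = 186.5698
CV = 186.5698 / 1050.5000 = 0.17760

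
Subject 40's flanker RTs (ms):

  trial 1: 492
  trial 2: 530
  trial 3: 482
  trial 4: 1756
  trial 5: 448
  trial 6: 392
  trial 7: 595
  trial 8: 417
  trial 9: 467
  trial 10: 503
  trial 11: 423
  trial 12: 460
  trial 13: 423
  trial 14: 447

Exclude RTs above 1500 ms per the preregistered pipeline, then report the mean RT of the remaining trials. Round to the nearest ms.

Excluded: 1756
Retained (n=13): Σ = 6079
Mean = 6079/13 = 467.6154

468 ms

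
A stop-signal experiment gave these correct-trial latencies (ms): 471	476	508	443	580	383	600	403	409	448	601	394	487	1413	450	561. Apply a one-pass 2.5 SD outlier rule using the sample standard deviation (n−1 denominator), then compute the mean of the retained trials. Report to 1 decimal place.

480.9 ms

n = 16, ΣRT = 8627, M = 539.188
Σ(x−M)² = 892038.44; s = √(892038.44/15) = 243.863
Cutoffs: 539.188 ± 2.5·243.863 → [-70.5, 1148.8]
Outside: 1413 → excluded.
Retained (n=15): Σ = 7214, mean = 7214/15 = 480.933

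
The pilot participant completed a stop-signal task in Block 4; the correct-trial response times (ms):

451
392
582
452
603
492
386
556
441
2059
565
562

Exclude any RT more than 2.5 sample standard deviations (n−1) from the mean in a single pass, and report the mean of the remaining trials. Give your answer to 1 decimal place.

n = 12, ΣRT = 7541, M = 628.417
Σ(x−M)² = 2294038.92; s = √(2294038.92/11) = 456.672
Cutoffs: 628.417 ± 2.5·456.672 → [-513.3, 1770.1]
Outside: 2059 → excluded.
Retained (n=11): Σ = 5482, mean = 5482/11 = 498.364

498.4 ms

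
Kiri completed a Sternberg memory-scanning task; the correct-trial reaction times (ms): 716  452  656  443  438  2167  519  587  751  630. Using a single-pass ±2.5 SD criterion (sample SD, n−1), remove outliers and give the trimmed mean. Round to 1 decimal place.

576.9 ms

n = 10, ΣRT = 7359, M = 735.900
Σ(x−M)² = 2390620.90; s = √(2390620.90/9) = 515.388
Cutoffs: 735.900 ± 2.5·515.388 → [-552.6, 2024.4]
Outside: 2167 → excluded.
Retained (n=9): Σ = 5192, mean = 5192/9 = 576.889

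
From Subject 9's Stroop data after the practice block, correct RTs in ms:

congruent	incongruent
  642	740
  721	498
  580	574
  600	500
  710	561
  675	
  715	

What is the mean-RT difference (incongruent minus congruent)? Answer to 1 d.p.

M(congruent) = 4643/7 = 663.286
M(incongruent) = 2873/5 = 574.600
Difference = 574.600 − 663.286 = -88.686 ms

-88.7 ms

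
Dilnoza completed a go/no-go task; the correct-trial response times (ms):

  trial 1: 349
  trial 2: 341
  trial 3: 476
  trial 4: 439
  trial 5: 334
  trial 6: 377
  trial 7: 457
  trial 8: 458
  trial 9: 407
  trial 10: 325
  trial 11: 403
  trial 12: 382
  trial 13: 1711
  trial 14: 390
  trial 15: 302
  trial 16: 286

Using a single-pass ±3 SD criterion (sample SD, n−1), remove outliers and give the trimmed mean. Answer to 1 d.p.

n = 16, ΣRT = 7437, M = 464.812
Σ(x−M)² = 1705094.44; s = √(1705094.44/15) = 337.154
Cutoffs: 464.812 ± 3·337.154 → [-546.7, 1476.3]
Outside: 1711 → excluded.
Retained (n=15): Σ = 5726, mean = 5726/15 = 381.733

381.7 ms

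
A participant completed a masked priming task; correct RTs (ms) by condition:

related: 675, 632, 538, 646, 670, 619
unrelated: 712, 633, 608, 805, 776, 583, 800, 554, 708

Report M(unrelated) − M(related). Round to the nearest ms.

57 ms

M(related) = 3780/6 = 630.000
M(unrelated) = 6179/9 = 686.556
Difference = 686.556 − 630.000 = 56.556 ms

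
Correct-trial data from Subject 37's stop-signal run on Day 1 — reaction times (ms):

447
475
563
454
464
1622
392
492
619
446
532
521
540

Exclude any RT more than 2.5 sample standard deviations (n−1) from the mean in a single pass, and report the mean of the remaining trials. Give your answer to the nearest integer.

495 ms

n = 13, ΣRT = 7567, M = 582.077
Σ(x−M)² = 1213992.92; s = √(1213992.92/12) = 318.066
Cutoffs: 582.077 ± 2.5·318.066 → [-213.1, 1377.2]
Outside: 1622 → excluded.
Retained (n=12): Σ = 5945, mean = 5945/12 = 495.417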